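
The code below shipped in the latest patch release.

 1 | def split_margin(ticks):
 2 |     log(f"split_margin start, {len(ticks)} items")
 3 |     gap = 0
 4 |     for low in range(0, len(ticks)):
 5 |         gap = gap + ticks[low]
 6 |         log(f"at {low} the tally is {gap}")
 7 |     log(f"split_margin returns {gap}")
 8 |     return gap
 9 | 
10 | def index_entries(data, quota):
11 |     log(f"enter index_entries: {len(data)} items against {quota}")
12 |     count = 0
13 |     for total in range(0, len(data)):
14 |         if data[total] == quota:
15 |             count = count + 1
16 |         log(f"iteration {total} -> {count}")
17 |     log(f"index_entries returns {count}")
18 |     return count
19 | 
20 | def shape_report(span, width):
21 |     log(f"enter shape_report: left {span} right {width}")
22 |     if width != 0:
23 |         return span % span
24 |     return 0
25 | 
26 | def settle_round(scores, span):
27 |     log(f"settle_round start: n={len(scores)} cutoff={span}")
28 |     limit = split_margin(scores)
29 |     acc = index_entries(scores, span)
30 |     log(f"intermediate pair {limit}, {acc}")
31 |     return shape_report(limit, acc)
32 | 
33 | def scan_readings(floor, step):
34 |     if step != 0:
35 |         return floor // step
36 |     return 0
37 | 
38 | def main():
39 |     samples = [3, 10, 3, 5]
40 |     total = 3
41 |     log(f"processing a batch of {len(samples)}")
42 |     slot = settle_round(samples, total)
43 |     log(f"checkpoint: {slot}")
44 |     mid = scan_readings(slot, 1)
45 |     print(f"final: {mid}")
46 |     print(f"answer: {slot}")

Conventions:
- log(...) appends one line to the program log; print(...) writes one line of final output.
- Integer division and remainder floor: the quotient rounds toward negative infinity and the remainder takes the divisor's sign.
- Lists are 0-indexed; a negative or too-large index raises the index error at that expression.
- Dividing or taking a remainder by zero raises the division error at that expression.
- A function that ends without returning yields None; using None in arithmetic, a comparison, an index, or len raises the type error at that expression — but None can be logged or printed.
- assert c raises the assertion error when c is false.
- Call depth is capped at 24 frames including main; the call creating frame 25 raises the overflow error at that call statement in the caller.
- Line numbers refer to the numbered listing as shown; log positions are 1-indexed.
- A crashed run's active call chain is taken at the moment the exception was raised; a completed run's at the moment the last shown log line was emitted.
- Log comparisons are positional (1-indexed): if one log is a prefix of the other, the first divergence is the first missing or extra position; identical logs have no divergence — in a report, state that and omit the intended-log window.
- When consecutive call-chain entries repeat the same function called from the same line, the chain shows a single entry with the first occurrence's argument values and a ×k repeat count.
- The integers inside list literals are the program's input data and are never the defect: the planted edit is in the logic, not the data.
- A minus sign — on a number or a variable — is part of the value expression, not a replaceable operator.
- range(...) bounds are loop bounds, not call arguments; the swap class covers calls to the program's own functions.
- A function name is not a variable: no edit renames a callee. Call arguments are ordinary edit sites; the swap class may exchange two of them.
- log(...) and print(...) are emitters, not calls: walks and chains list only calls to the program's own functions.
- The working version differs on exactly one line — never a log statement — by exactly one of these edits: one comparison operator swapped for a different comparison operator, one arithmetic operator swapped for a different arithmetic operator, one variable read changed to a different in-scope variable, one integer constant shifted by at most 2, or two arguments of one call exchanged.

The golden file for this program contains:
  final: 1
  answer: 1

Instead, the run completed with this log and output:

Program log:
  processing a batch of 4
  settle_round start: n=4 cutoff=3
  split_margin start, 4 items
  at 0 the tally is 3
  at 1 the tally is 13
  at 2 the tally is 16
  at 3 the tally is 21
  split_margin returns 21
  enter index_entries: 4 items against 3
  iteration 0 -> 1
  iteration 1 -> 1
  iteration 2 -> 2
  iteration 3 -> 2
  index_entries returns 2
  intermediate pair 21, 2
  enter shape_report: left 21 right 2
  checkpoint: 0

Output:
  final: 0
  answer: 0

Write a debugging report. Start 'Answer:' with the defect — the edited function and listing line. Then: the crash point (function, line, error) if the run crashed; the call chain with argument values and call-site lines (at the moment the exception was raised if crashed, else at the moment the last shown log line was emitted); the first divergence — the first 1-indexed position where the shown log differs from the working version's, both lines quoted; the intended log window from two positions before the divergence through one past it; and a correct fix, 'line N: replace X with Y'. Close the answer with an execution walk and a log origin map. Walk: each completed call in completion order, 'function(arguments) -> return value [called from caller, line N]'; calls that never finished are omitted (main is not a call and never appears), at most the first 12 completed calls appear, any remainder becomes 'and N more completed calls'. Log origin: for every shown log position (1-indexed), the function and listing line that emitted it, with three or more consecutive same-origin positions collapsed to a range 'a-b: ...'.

Answer: the defect is in shape_report at line 23.
Core observation: The log first diverges at position 17: the faulty run prints 'checkpoint: 0' where the working version prints 'checkpoint: 1'.
Call chain: main.
First divergence: position 17 — the shown line 'checkpoint: 0' should read 'checkpoint: 1'.
Intended log window:
  15: intermediate pair 21, 2
  16: enter shape_report: left 21 right 2
  17: checkpoint: 1
Execution walk:
  split_margin([3, 10, 3, 5]) -> 21  [called from settle_round, line 28]
  index_entries([3, 10, 3, 5], 3) -> 2  [called from settle_round, line 29]
  shape_report(21, 2) -> 0  [called from settle_round, line 31]
  settle_round([3, 10, 3, 5], 3) -> 0  [called from main, line 42]
  scan_readings(0, 1) -> 0  [called from main, line 44]
Log origins:
  1: logged in main at line 41
  2: logged in settle_round at line 27
  3: logged in split_margin at line 2
  4-7: logged in split_margin at line 6
  8: logged in split_margin at line 7
  9: logged in index_entries at line 11
  10-13: logged in index_entries at line 16
  14: logged in index_entries at line 17
  15: logged in settle_round at line 30
  16: logged in shape_report at line 21
  17: logged in main at line 43
A correct fix: line 23: replace `span % span` with `span % width`.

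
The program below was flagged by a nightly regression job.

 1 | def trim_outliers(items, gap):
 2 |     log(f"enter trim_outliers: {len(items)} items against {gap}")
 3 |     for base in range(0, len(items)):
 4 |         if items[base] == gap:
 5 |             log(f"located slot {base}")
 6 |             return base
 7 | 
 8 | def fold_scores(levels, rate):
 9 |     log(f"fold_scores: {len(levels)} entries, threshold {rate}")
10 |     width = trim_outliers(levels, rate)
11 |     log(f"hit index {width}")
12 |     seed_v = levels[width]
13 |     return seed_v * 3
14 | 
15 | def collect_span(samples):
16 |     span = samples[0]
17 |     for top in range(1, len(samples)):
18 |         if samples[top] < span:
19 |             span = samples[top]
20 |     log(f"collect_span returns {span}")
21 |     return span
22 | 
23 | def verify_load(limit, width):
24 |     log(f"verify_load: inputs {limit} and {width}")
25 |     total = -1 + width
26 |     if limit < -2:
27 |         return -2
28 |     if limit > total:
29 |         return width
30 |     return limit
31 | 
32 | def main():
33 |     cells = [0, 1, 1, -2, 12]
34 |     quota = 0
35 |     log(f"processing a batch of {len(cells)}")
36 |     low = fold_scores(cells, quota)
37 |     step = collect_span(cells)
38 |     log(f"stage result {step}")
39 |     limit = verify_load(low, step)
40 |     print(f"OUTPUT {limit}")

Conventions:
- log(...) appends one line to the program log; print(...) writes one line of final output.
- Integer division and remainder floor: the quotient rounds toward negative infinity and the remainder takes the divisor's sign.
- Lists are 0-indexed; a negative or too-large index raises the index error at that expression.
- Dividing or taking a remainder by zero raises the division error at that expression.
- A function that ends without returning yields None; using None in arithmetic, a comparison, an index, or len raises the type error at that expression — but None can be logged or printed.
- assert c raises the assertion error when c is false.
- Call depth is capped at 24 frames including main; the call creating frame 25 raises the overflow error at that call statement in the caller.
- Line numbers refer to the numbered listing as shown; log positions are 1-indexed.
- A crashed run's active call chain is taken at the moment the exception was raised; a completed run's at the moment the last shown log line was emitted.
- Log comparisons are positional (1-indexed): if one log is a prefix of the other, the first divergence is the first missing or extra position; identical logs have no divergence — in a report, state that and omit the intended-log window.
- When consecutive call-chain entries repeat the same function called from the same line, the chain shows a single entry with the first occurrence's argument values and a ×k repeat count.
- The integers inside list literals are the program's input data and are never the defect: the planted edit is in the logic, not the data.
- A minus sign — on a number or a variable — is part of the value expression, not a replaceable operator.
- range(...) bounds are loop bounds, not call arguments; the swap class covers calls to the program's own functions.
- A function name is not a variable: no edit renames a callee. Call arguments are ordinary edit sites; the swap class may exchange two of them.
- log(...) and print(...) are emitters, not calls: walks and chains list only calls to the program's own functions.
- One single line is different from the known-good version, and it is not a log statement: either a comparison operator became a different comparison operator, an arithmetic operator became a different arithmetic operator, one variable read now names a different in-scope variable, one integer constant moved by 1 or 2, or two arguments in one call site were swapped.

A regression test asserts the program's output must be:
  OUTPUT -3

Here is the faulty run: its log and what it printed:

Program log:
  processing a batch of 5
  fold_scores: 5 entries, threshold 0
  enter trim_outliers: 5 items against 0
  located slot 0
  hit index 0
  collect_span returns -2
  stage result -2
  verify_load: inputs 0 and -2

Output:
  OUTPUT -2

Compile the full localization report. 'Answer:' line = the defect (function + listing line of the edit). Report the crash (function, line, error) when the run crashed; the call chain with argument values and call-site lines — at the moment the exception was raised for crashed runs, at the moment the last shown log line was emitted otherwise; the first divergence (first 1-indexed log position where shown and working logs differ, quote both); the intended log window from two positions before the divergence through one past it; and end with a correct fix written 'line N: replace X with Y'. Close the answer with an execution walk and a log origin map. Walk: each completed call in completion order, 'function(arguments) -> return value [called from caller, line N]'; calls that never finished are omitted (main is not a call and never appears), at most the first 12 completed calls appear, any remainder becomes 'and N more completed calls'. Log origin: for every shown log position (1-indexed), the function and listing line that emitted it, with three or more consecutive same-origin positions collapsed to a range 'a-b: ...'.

Answer: the defect is in verify_load at line 29.
Key observation: Every logged value matches the working version; the printed result is what differs.
Call chain: main -> verify_load(0, -2) (called at line 39).
First divergence: none (the log streams are identical).
Execution walk:
  trim_outliers([0, 1, 1, -2, 12], 0) -> 0  [called from fold_scores, line 10]
  fold_scores([0, 1, 1, -2, 12], 0) -> 0  [called from main, line 36]
  collect_span([0, 1, 1, -2, 12]) -> -2  [called from main, line 37]
  verify_load(0, -2) -> -2  [called from main, line 39]
Log origins:
  1 — main, line 35
  2 — fold_scores, line 9
  3 — trim_outliers, line 2
  4 — trim_outliers, line 5
  5 — fold_scores, line 11
  6 — collect_span, line 20
  7 — main, line 38
  8 — verify_load, line 24
A correct fix: line 29: replace `width` with `total`.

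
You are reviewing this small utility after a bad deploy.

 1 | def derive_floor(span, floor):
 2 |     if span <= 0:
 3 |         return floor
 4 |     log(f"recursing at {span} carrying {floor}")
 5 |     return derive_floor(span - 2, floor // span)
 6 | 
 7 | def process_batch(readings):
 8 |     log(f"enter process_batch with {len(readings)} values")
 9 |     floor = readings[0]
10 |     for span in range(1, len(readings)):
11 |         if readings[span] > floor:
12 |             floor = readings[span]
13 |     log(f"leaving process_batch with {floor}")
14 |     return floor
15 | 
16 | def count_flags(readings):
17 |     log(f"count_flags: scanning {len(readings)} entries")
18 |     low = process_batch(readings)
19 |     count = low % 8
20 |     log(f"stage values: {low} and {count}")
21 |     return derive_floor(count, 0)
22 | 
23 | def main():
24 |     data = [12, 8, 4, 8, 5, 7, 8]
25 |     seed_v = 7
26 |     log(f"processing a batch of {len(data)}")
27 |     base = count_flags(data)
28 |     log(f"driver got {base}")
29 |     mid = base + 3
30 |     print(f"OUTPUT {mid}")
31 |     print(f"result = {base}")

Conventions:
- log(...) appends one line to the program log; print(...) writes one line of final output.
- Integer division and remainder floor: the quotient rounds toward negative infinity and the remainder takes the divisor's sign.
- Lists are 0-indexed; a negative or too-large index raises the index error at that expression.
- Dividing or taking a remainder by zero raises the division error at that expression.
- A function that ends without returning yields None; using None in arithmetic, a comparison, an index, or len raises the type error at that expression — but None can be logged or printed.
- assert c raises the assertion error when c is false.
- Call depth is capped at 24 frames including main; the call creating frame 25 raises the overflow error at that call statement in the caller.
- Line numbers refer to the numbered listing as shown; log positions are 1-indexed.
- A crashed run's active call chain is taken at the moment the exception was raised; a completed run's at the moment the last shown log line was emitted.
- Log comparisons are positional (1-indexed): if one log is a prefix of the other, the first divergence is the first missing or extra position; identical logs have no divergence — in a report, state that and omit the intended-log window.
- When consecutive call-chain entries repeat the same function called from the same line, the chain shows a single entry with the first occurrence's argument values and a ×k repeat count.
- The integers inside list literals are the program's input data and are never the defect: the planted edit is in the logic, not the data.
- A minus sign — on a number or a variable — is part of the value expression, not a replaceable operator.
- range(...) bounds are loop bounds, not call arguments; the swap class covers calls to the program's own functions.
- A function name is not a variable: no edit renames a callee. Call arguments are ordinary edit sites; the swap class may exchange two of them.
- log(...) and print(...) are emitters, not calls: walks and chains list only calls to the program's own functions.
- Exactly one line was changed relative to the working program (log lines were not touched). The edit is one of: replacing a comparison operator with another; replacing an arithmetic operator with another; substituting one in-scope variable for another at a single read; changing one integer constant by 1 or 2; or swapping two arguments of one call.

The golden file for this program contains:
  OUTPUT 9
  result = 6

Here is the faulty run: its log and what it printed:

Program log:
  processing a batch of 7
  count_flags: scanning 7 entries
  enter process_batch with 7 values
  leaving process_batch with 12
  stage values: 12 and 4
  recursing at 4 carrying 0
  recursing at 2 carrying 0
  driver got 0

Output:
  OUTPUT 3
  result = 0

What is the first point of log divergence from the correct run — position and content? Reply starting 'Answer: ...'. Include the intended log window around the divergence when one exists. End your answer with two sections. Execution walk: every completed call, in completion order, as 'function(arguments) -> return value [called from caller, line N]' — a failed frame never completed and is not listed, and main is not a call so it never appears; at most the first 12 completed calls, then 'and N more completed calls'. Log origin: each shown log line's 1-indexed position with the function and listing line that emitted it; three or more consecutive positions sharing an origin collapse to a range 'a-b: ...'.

Answer: at position 7 the run shows 'recursing at 2 carrying 0' where the working version logs 'recursing at 2 carrying 4'.
Intended log window:
  5: stage values: 12 and 4
  6: recursing at 4 carrying 0
  7: recursing at 2 carrying 4
  8: driver got 6
Execution walk:
  process_batch([12, 8, 4, 8, 5, 7, 8]) -> 12  [called from count_flags, line 18]
  derive_floor(0, 0) -> 0  [called from derive_floor, line 5]
  derive_floor(2, 0) -> 0  [called from derive_floor, line 5]
  derive_floor(4, 0) -> 0  [called from count_flags, line 21]
  count_flags([12, 8, 4, 8, 5, 7, 8]) -> 0  [called from main, line 27]
Log line origins:
  1 — main, line 26
  2 — count_flags, line 17
  3 — process_batch, line 8
  4 — process_batch, line 13
  5 — count_flags, line 20
  6 — derive_floor, line 4
  7 — derive_floor, line 4
  8 — main, line 28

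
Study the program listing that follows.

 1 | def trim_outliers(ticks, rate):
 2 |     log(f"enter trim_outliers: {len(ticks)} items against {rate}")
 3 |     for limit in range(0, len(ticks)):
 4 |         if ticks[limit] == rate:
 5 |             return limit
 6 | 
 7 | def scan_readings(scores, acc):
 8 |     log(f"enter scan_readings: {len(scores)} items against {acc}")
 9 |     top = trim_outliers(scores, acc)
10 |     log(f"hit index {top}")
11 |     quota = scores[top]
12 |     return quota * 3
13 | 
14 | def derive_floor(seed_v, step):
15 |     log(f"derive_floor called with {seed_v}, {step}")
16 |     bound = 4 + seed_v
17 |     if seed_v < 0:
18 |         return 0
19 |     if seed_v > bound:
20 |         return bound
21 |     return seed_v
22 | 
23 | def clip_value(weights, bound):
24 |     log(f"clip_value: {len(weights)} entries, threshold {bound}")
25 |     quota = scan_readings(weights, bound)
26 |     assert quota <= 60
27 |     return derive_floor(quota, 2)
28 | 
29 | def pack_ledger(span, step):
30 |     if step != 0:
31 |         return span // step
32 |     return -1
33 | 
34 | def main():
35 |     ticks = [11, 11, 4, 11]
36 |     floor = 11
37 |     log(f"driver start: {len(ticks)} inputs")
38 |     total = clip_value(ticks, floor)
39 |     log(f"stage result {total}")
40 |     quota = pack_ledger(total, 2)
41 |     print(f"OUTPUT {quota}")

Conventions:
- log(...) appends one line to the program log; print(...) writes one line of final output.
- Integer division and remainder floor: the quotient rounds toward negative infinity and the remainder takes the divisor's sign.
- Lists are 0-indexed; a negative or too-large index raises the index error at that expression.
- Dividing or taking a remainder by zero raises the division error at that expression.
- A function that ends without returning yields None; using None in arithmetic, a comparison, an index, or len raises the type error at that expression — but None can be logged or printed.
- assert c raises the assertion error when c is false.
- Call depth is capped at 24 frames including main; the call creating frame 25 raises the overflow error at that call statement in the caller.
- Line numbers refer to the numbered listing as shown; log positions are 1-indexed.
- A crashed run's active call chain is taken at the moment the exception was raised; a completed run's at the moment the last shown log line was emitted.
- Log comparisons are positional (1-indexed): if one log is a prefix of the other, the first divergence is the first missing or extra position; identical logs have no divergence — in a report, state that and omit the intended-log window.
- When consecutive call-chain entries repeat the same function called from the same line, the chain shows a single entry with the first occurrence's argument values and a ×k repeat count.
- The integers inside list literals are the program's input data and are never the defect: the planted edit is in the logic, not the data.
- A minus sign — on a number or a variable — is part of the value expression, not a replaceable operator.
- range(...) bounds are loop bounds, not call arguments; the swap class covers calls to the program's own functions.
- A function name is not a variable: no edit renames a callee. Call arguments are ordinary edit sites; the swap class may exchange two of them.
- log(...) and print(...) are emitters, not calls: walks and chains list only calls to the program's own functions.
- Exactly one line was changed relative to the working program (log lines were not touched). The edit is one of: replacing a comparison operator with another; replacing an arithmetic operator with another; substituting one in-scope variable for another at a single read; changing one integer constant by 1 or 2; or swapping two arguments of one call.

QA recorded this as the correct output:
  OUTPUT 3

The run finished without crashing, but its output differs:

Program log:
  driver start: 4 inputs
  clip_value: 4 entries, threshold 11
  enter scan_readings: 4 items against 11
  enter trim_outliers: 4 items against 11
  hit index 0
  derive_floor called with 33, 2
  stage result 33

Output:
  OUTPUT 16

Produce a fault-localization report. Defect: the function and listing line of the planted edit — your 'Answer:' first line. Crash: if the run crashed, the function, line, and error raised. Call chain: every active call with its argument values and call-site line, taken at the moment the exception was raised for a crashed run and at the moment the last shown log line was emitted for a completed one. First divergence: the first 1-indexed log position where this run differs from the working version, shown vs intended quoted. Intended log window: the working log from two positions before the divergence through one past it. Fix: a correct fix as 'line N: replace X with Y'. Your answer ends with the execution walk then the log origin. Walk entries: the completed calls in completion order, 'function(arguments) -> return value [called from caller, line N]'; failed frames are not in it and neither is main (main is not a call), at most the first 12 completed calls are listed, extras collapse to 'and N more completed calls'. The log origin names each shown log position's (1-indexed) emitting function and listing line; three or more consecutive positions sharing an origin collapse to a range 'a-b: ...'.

Answer: the defect is in derive_floor at line 16.
Core observation: Everything matches until log position 7, which reads 'stage result 33' in place of 'stage result 6'.
Call chain: main.
First divergence: position 7; shown 'stage result 33' vs intended 'stage result 6'.
Intended log window:
  5: hit index 0
  6: derive_floor called with 33, 2
  7: stage result 6
Execution walk:
  trim_outliers([11, 11, 4, 11], 11) -> 0  [called from scan_readings, line 9]
  scan_readings([11, 11, 4, 11], 11) -> 33  [called from clip_value, line 25]
  derive_floor(33, 2) -> 33  [called from clip_value, line 27]
  clip_value([11, 11, 4, 11], 11) -> 33  [called from main, line 38]
  pack_ledger(33, 2) -> 16  [called from main, line 40]
Origin of each log line:
  1: logged in main at line 37
  2: logged in clip_value at line 24
  3: logged in scan_readings at line 8
  4: logged in trim_outliers at line 2
  5: logged in scan_readings at line 10
  6: logged in derive_floor at line 15
  7: logged in main at line 39
A correct fix: line 16: replace `seed_v` with `step`.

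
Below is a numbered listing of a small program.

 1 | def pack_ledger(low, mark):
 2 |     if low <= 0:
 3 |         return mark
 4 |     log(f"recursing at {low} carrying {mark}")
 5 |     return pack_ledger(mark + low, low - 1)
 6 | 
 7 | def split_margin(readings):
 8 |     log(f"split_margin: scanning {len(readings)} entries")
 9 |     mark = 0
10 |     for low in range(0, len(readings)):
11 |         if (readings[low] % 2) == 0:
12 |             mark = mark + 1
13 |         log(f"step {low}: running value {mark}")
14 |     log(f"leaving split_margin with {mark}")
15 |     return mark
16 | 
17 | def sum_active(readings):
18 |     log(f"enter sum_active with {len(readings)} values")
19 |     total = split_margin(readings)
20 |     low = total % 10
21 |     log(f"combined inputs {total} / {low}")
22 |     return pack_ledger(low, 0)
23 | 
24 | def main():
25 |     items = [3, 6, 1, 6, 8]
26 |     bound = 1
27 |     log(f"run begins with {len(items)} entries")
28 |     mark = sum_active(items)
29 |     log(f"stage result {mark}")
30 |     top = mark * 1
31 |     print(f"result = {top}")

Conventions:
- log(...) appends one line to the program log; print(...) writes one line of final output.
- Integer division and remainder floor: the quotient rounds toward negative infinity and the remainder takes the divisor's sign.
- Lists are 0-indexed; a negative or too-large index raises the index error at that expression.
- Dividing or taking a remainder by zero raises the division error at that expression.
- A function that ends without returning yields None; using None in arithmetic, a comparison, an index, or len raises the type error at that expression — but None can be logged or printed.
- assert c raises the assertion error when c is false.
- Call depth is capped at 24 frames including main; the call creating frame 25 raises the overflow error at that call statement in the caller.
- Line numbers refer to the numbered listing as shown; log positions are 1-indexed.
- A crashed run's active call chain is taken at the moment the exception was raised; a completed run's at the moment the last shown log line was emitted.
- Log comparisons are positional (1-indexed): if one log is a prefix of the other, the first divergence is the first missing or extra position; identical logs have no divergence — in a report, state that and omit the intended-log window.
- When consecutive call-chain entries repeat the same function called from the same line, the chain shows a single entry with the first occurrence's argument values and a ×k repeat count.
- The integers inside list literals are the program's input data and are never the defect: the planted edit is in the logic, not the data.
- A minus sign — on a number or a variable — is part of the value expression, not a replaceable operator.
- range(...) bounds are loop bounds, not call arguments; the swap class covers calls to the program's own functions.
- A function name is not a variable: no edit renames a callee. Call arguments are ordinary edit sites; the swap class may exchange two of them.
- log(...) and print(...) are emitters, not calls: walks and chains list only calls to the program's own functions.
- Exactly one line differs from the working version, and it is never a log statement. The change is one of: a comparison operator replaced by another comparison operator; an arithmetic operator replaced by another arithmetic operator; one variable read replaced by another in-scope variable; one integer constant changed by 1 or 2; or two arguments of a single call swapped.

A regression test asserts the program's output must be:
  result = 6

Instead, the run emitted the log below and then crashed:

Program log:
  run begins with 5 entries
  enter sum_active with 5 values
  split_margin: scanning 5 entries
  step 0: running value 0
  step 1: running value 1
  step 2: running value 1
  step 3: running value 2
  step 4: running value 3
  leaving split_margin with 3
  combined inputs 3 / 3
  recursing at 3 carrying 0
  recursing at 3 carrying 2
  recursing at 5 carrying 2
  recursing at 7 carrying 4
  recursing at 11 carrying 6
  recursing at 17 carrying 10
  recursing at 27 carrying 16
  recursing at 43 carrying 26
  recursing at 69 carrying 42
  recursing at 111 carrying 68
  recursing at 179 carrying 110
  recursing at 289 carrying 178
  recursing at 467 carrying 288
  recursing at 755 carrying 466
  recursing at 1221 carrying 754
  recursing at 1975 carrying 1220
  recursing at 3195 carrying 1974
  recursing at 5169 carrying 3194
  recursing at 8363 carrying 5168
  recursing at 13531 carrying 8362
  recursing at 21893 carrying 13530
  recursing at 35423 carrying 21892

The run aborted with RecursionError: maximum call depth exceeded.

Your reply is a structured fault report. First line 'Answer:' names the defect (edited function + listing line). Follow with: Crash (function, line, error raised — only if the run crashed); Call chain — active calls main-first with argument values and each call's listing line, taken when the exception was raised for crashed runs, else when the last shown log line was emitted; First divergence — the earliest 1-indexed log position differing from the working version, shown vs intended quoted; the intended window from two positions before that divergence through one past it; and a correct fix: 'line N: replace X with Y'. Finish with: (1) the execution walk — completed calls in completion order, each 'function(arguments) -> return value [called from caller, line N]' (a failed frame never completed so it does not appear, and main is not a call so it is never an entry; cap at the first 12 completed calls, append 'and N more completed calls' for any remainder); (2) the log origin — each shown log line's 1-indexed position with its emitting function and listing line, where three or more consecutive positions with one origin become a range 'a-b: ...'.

Answer: the defect is in pack_ledger at line 5.
Core observation: The log first diverges at position 12: the faulty run prints 'recursing at 3 carrying 2' where the working version prints 'recursing at 2 carrying 3'.
Crash: pack_ledger, line 5, RecursionError.
Call chain: main -> sum_active([3, 6, 1, 6, 8]) (called at line 28) -> pack_ledger(3, 0) (called at line 22) -> pack_ledger(3, 2) (called at line 5) ×21.
First divergence: position 12 — shown 'recursing at 3 carrying 2', intended 'recursing at 2 carrying 3'.
Intended log window:
  10: combined inputs 3 / 3
  11: recursing at 3 carrying 0
  12: recursing at 2 carrying 3
  13: recursing at 1 carrying 5
Execution walk:
  split_margin([3, 6, 1, 6, 8]) -> 3  [called from sum_active, line 19]
Log line origins:
  1: emitted by main (line 27)
  2: emitted by sum_active (line 18)
  3: emitted by split_margin (line 8)
  4-8: emitted by split_margin (line 13)
  9: emitted by split_margin (line 14)
  10: emitted by sum_active (line 21)
  11-32: emitted by pack_ledger (line 4)
A correct fix: line 5: replace `pack_ledger(mark + low, low - 1)` with `pack_ledger(low - 1, mark + low)`.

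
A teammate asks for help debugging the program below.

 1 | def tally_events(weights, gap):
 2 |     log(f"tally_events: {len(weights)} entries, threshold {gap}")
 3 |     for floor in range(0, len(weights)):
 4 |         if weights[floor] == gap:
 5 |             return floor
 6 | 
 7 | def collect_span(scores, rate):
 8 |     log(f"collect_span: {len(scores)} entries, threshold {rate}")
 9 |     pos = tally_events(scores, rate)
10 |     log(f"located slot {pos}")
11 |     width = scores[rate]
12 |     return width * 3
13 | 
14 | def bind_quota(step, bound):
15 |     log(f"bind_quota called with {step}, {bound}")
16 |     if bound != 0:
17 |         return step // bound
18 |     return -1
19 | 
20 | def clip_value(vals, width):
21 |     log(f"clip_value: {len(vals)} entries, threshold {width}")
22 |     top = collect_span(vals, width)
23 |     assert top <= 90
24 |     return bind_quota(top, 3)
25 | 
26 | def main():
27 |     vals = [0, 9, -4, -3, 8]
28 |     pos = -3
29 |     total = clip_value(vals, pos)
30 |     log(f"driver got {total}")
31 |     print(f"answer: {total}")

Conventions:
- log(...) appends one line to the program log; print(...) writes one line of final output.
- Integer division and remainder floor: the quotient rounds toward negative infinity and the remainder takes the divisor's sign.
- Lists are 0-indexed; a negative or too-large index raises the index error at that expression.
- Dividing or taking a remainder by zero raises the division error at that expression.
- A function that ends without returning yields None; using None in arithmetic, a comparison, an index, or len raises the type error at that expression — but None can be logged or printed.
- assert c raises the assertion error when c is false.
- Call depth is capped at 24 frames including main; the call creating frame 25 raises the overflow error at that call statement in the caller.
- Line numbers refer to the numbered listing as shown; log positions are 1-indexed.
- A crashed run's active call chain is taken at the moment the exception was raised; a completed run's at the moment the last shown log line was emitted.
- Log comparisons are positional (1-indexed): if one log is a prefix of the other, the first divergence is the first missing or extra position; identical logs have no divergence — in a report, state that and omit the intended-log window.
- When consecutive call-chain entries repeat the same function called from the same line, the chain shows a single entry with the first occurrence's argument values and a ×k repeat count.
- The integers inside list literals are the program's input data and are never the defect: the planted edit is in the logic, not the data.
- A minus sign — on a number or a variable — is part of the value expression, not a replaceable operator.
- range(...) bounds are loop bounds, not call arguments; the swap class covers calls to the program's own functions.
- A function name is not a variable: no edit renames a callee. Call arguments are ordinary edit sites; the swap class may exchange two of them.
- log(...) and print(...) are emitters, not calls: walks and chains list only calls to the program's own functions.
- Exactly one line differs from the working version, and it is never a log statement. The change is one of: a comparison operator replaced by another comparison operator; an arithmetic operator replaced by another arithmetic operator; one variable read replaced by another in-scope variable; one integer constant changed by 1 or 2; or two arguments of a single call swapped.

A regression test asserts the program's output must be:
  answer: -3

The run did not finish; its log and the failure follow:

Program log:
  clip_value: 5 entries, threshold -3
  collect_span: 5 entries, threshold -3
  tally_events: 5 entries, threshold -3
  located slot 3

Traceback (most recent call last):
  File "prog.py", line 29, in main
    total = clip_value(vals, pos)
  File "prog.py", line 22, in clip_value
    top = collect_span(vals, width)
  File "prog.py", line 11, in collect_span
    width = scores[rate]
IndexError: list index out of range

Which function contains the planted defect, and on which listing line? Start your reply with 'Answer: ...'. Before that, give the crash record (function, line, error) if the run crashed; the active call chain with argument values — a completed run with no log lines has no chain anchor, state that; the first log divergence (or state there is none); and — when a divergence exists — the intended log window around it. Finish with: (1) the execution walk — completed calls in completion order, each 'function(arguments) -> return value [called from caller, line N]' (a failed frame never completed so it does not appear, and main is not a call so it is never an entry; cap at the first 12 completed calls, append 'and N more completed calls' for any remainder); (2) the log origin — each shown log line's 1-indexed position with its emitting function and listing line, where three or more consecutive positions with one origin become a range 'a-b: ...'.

Answer: the defect is in collect_span at line 11.
The tell: After 4 matching log lines the faulty run goes silent, while the working version continues with 'bind_quota called with -9, 3'.
Crash: collect_span, line 11, IndexError.
Call chain: main -> clip_value([0, 9, -4, -3, 8], -3) (called at line 29) -> collect_span([0, 9, -4, -3, 8], -3) (called at line 22).
First divergence: position 5; the shown log stops at 4 lines while the working version next logs 'bind_quota called with -9, 3'.
Intended log window:
  3: tally_events: 5 entries, threshold -3
  4: located slot 3
  5: bind_quota called with -9, 3
  6: driver got -3
Execution walk:
  tally_events([0, 9, -4, -3, 8], -3) -> 3  [called from collect_span, line 9]
Log origins:
  1: emitted by clip_value (line 21)
  2: emitted by collect_span (line 8)
  3: emitted by tally_events (line 2)
  4: emitted by collect_span (line 10)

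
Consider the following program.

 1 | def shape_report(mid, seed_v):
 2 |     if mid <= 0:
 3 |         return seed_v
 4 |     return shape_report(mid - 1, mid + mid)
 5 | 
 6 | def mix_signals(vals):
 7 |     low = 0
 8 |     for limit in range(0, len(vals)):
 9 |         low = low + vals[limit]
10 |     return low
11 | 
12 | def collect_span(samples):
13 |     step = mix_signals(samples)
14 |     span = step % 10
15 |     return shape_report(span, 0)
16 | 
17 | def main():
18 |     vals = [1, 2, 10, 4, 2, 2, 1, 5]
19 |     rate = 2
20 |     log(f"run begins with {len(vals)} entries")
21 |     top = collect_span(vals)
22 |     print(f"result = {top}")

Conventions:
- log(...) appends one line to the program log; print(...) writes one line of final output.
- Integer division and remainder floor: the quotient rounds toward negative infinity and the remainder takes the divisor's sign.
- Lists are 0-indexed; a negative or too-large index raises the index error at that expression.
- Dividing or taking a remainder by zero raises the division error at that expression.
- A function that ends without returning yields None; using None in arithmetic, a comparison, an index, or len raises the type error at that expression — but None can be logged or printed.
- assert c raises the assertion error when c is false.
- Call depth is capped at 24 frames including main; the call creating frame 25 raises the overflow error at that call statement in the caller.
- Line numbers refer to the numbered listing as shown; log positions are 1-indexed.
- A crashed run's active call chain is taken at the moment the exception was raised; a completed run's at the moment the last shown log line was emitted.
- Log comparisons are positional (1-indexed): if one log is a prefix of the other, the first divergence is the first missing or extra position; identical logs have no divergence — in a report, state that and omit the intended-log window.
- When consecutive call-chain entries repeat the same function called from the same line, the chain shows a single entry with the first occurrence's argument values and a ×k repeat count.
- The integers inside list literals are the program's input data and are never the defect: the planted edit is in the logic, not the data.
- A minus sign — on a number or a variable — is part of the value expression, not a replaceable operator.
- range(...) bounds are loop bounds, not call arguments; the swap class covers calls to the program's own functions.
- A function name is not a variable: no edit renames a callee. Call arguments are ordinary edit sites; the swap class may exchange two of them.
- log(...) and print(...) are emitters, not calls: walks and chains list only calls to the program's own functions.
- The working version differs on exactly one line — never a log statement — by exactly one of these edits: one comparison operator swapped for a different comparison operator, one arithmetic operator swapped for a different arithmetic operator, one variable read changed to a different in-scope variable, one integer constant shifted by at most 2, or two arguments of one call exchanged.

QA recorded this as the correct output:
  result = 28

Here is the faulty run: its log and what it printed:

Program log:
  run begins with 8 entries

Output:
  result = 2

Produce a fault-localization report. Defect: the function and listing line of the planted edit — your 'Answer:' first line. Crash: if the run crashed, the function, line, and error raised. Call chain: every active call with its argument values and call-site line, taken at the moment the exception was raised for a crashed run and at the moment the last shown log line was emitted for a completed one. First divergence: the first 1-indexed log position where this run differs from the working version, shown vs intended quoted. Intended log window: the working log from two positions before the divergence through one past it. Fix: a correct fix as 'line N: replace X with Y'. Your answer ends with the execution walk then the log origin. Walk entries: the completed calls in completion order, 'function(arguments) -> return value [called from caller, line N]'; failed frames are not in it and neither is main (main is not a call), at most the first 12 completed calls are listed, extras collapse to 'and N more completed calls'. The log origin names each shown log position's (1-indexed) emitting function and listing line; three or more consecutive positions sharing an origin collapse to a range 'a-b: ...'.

Answer: the defect is in shape_report at line 4.
Key fact: Every logged value matches the working version; the printed result is what differs.
Call chain: main.
First divergence: none (the log streams are identical).
Execution walk:
  mix_signals([1, 2, 10, 4, 2, 2, 1, 5]) -> 27  [called from collect_span, line 13]
  shape_report(0, 2) -> 2  [called from shape_report, line 4]
  shape_report(1, 4) -> 2  [called from shape_report, line 4]
  shape_report(2, 6) -> 2  [called from shape_report, line 4]
  shape_report(3, 8) -> 2  [called from shape_report, line 4]
  shape_report(4, 10) -> 2  [called from shape_report, line 4]
  shape_report(5, 12) -> 2  [called from shape_report, line 4]
  shape_report(6, 14) -> 2  [called from shape_report, line 4]
  shape_report(7, 0) -> 2  [called from collect_span, line 15]
  collect_span([1, 2, 10, 4, 2, 2, 1, 5]) -> 2  [called from main, line 21]
Log origin:
  1: from main, line 20
A correct fix: line 4: replace `mid + mid` with `seed_v + mid`.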